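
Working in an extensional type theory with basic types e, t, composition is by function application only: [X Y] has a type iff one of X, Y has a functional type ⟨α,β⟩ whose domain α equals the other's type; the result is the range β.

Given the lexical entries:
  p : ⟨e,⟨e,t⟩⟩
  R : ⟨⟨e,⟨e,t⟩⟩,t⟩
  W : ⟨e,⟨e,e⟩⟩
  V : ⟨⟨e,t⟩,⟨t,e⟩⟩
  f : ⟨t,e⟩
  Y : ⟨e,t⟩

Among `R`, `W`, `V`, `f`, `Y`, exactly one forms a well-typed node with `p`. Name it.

R

R — combines: R : ⟨⟨e,⟨e,t⟩⟩,t⟩ takes p : ⟨e,⟨e,t⟩⟩ as argument, giving t.
W : ⟨e,⟨e,e⟩⟩ — neither side's domain matches the other.
V : ⟨⟨e,t⟩,⟨t,e⟩⟩ — neither side's domain matches the other.
f : ⟨t,e⟩ — neither side's domain matches the other.
Y : ⟨e,t⟩ — neither side's domain matches the other.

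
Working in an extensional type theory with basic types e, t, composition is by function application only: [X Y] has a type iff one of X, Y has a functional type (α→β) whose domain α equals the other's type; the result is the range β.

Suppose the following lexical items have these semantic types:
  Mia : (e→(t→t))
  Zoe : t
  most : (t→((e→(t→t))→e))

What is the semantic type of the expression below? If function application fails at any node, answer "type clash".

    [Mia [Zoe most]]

e

[Zoe most]: (t→((e→(t→t))→e)) applied to t yields ((e→(t→t))→e).
[Mia [Zoe most]]: ((e→(t→t))→e) applied to (e→(t→t)) yields e.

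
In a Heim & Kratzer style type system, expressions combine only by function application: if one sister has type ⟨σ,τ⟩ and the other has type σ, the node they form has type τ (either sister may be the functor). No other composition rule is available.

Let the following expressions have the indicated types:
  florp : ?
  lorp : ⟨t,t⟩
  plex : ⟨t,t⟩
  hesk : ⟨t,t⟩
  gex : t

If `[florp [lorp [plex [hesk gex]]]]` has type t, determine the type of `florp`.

[florp [lorp [plex [hesk gex]]]] must have type t. The sister [lorp [plex [hesk gex]]] has type t; that is not a function onto t, so florp must be the functor, of type ⟨t,t⟩.

⟨t,t⟩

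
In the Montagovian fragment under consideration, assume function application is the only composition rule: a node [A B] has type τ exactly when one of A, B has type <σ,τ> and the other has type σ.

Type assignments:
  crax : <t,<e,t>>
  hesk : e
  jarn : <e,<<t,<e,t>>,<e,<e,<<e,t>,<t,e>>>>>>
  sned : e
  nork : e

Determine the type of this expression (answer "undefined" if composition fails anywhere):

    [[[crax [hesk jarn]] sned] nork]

[hesk jarn] — jarn of type <e,<<t,<e,t>>,<e,<e,<<e,t>,<t,e>>>>>> combines with hesk of type e: type <<t,<e,t>>,<e,<e,<<e,t>,<t,e>>>>>.
[crax [hesk jarn]] — [hesk jarn] of type <<t,<e,t>>,<e,<e,<<e,t>,<t,e>>>>> combines with crax of type <t,<e,t>>: type <e,<e,<<e,t>,<t,e>>>>.
[[crax [hesk jarn]] sned] — [crax [hesk jarn]] of type <e,<e,<<e,t>,<t,e>>>> combines with sned of type e: type <e,<<e,t>,<t,e>>>.
[[[crax [hesk jarn]] sned] nork] — [[crax [hesk jarn]] sned] of type <e,<<e,t>,<t,e>>> combines with nork of type e: type <<e,t>,<t,e>>.

<<e,t>,<t,e>>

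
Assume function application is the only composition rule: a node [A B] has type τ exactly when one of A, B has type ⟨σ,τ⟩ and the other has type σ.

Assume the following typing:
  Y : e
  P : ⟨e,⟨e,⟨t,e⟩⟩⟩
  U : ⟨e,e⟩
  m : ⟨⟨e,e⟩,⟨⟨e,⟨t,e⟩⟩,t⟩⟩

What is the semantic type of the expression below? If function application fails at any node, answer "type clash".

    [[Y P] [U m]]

t

At [Y P], P : ⟨e,⟨e,⟨t,e⟩⟩⟩ takes Y : e, giving ⟨e,⟨t,e⟩⟩.
At [U m], m : ⟨⟨e,e⟩,⟨⟨e,⟨t,e⟩⟩,t⟩⟩ takes U : ⟨e,e⟩, giving ⟨⟨e,⟨t,e⟩⟩,t⟩.
At [[Y P] [U m]], [U m] : ⟨⟨e,⟨t,e⟩⟩,t⟩ takes [Y P] : ⟨e,⟨t,e⟩⟩, giving t.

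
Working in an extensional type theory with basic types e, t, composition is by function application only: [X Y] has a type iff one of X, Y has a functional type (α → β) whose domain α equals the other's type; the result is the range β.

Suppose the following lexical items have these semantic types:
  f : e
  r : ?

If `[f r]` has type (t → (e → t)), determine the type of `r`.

(e → (t → (e → t)))

[f r] must have type (t → (e → t)). The sister f has type e; that is not a function onto (t → (e → t)), so r must be the functor, of type (e → (t → (e → t))).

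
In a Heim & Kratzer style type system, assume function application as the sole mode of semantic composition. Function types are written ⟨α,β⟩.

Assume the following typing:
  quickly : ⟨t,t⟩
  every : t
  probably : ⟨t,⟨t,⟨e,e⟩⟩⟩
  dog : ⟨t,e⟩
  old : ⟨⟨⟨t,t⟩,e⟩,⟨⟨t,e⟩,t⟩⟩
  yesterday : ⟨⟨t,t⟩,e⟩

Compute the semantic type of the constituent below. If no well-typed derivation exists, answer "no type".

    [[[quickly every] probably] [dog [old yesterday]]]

At [quickly every], quickly : ⟨t,t⟩ takes every : t, giving t.
At [[quickly every] probably], probably : ⟨t,⟨t,⟨e,e⟩⟩⟩ takes [quickly every] : t, giving ⟨t,⟨e,e⟩⟩.
At [old yesterday], old : ⟨⟨⟨t,t⟩,e⟩,⟨⟨t,e⟩,t⟩⟩ takes yesterday : ⟨⟨t,t⟩,e⟩, giving ⟨⟨t,e⟩,t⟩.
At [dog [old yesterday]], [old yesterday] : ⟨⟨t,e⟩,t⟩ takes dog : ⟨t,e⟩, giving t.
At [[[quickly every] probably] [dog [old yesterday]]], [[quickly every] probably] : ⟨t,⟨e,e⟩⟩ takes [dog [old yesterday]] : t, giving ⟨e,e⟩.

⟨e,e⟩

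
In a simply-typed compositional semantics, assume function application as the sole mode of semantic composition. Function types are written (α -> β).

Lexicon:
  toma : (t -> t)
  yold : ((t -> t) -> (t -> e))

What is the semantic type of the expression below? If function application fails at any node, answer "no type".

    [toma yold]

[toma yold]: functor yold : ((t -> t) -> (t -> e)), argument toma : (t -> t); result (t -> e).

(t -> e)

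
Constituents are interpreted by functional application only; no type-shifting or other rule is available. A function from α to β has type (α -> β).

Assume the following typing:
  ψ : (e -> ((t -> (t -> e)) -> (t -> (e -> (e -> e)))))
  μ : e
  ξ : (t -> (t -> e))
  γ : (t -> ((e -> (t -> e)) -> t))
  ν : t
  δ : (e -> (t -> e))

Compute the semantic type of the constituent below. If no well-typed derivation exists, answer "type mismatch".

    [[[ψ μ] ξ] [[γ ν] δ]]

[ψ μ]: (e -> ((t -> (t -> e)) -> (t -> (e -> (e -> e))))) applied to e yields ((t -> (t -> e)) -> (t -> (e -> (e -> e)))).
[[ψ μ] ξ]: ((t -> (t -> e)) -> (t -> (e -> (e -> e)))) applied to (t -> (t -> e)) yields (t -> (e -> (e -> e))).
[γ ν]: (t -> ((e -> (t -> e)) -> t)) applied to t yields ((e -> (t -> e)) -> t).
[[γ ν] δ]: ((e -> (t -> e)) -> t) applied to (e -> (t -> e)) yields t.
[[[ψ μ] ξ] [[γ ν] δ]]: (t -> (e -> (e -> e))) applied to t yields (e -> (e -> e)).

(e -> (e -> e))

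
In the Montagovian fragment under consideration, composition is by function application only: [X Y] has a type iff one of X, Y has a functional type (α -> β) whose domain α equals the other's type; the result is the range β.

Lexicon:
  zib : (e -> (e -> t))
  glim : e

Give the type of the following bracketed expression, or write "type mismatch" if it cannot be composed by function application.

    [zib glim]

[zib glim]: functor zib : (e -> (e -> t)), argument glim : e; result (e -> t).

(e -> t)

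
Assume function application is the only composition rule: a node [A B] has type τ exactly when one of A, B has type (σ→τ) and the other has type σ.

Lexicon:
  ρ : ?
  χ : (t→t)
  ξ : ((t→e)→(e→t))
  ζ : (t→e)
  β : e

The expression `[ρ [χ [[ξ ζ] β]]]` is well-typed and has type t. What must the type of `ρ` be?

[ρ [χ [[ξ ζ] β]]] is required to be t. [χ [[ξ ζ] β]] : t cannot yield t as functor, so ρ : (t→t).

(t→t)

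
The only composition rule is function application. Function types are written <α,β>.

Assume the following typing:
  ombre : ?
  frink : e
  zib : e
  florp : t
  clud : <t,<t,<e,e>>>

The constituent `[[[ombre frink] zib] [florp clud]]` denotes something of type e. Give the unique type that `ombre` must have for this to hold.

<e,<e,<<t,<e,e>>,e>>>

At [[[ombre frink] zib] [florp clud]] (required: e): [florp clud] is <t,<e,e>>, which is not a function with range e; hence [[ombre frink] zib] is the functor — type <<t,<e,e>>,e>.
At [[ombre frink] zib] (required: <<t,<e,e>>,e>): zib is e, which is not a function with range <<t,<e,e>>,e>; hence [ombre frink] is the functor — type <e,<<t,<e,e>>,e>>.
At [ombre frink] (required: <e,<<t,<e,e>>,e>>): frink is e, which is not a function with range <e,<<t,<e,e>>,e>>; hence ombre is the functor — type <e,<e,<<t,<e,e>>,e>>>.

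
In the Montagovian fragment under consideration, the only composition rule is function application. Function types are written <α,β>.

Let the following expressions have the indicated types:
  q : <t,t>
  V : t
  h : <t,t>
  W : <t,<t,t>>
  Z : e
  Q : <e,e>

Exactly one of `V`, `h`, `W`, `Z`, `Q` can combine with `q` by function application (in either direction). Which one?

V — combines: q : <t,t> takes V : t as argument, giving t.
h : <t,t> — neither side's domain matches the other.
W : <t,<t,t>> — neither side's domain matches the other.
Z : e — neither side's domain matches the other.
Q : <e,e> — neither side's domain matches the other.

V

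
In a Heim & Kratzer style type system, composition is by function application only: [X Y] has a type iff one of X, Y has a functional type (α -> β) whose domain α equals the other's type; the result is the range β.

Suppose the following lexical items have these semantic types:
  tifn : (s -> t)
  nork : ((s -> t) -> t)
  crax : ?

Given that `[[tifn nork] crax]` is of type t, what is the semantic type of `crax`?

[[tifn nork] crax] is required to be t. [tifn nork] : t cannot yield t as functor, so crax : (t -> t).

(t -> t)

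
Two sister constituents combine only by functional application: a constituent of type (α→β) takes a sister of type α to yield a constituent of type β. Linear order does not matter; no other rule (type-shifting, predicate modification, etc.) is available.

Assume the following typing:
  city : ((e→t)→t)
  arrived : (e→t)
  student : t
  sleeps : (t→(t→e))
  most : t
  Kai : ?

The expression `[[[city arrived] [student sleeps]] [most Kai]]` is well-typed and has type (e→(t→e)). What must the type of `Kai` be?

(t→(e→(e→(t→e))))

[[[city arrived] [student sleeps]] [most Kai]] must have type (e→(t→e)). The sister [[city arrived] [student sleeps]] has type e; that is not a function onto (e→(t→e)), so [most Kai] must be the functor, of type (e→(e→(t→e))).
[most Kai] must have type (e→(e→(t→e))). The sister most has type t; that is not a function onto (e→(e→(t→e))), so Kai must be the functor, of type (t→(e→(e→(t→e)))).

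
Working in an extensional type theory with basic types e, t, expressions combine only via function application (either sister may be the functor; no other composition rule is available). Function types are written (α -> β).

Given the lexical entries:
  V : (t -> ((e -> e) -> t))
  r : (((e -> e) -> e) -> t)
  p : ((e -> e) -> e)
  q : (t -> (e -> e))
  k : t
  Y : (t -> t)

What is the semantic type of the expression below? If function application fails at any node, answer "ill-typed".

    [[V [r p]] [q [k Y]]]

t

[r p] — r of type (((e -> e) -> e) -> t) combines with p of type ((e -> e) -> e): type t.
[V [r p]] — V of type (t -> ((e -> e) -> t)) combines with [r p] of type t: type ((e -> e) -> t).
[k Y] — Y of type (t -> t) combines with k of type t: type t.
[q [k Y]] — q of type (t -> (e -> e)) combines with [k Y] of type t: type (e -> e).
[[V [r p]] [q [k Y]]] — [V [r p]] of type ((e -> e) -> t) combines with [q [k Y]] of type (e -> e): type t.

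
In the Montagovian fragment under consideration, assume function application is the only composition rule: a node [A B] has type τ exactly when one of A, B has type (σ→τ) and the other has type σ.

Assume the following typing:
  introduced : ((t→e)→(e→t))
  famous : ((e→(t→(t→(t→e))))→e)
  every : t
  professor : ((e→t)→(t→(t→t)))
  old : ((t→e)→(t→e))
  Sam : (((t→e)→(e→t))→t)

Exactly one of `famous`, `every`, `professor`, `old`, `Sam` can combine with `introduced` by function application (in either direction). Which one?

famous : ((e→(t→(t→(t→e))))→e) — introduced needs (t→e); famous needs (e→(t→(t→(t→e)))); neither fits.
every : t — introduced needs (t→e); every needs nothing (atomic); neither fits.
professor : ((e→t)→(t→(t→t))) — introduced needs (t→e); professor needs (e→t); neither fits.
old : ((t→e)→(t→e)) — introduced needs (t→e); old needs (t→e); neither fits.
Sam — combines: Sam : (((t→e)→(e→t))→t) takes introduced : ((t→e)→(e→t)) as argument, giving t.

Sam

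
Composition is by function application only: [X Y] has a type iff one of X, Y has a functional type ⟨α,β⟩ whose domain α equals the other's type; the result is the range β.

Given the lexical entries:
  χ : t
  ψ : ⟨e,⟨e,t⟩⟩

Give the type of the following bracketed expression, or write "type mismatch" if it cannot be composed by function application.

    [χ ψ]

type mismatch

[χ ψ]: t with ⟨e,⟨e,t⟩⟩ — neither is a function whose domain matches the other; composition fails here.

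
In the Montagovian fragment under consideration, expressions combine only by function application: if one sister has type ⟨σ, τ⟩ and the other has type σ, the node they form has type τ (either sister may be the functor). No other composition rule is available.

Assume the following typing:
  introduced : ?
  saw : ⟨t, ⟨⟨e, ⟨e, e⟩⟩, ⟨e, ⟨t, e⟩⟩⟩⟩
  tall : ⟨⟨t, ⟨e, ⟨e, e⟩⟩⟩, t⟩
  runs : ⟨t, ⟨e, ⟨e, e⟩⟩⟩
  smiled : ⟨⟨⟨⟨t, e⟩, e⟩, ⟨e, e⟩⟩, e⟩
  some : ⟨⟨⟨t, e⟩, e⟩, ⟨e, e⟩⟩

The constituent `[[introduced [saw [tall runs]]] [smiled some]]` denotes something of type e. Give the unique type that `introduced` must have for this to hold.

⟨⟨⟨e, ⟨e, e⟩⟩, ⟨e, ⟨t, e⟩⟩⟩, ⟨e, e⟩⟩

At [[introduced [saw [tall runs]]] [smiled some]] (required: e): [smiled some] is e, which is not a function with range e; hence [introduced [saw [tall runs]]] is the functor — type ⟨e, e⟩.
At [introduced [saw [tall runs]]] (required: ⟨e, e⟩): [saw [tall runs]] is ⟨⟨e, ⟨e, e⟩⟩, ⟨e, ⟨t, e⟩⟩⟩, which is not a function with range ⟨e, e⟩; hence introduced is the functor — type ⟨⟨⟨e, ⟨e, e⟩⟩, ⟨e, ⟨t, e⟩⟩⟩, ⟨e, e⟩⟩.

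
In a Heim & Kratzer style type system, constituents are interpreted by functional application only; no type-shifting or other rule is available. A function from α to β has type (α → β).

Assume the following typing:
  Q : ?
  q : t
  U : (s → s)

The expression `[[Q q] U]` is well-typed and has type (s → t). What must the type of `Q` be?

[[Q q] U] must have type (s → t). The sister U has type (s → s); that is not a function onto (s → t), so [Q q] must be the functor, of type ((s → s) → (s → t)).
[Q q] must have type ((s → s) → (s → t)). The sister q has type t; that is not a function onto ((s → s) → (s → t)), so Q must be the functor, of type (t → ((s → s) → (s → t))).

(t → ((s → s) → (s → t)))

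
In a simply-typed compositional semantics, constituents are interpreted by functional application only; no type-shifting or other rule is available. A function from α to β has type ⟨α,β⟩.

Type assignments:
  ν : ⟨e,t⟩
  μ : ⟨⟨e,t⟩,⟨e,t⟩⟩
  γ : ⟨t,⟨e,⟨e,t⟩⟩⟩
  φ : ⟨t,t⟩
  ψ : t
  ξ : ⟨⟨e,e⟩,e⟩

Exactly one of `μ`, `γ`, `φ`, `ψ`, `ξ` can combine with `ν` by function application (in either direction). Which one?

μ

μ — combines: μ : ⟨⟨e,t⟩,⟨e,t⟩⟩ takes ν : ⟨e,t⟩ as argument, giving ⟨e,t⟩.
γ : ⟨t,⟨e,⟨e,t⟩⟩⟩ — no; ν wants e, and γ wants t.
φ : ⟨t,t⟩ — no; ν wants e, and φ wants t.
ψ : t — no; ν wants e, and ψ wants nothing (atomic).
ξ : ⟨⟨e,e⟩,e⟩ — no; ν wants e, and ξ wants ⟨e,e⟩.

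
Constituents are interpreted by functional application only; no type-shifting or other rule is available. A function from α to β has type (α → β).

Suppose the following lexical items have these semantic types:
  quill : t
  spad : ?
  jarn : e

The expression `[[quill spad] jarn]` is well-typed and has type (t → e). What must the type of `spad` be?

At [[quill spad] jarn] (required: (t → e)): jarn is e, which is not a function with range (t → e); hence [quill spad] is the functor — type (e → (t → e)).
At [quill spad] (required: (e → (t → e))): quill is t, which is not a function with range (e → (t → e)); hence spad is the functor — type (t → (e → (t → e))).

(t → (e → (t → e)))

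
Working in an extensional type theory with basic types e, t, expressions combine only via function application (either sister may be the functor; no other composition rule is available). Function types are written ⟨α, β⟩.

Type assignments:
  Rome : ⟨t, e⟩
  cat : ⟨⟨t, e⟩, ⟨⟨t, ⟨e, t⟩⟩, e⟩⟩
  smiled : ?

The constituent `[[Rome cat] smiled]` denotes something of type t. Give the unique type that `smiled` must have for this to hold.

For [[Rome cat] smiled] to have type t with [Rome cat] of type ⟨⟨t, ⟨e, t⟩⟩, e⟩, smiled must be the function: smiled : ⟨⟨⟨t, ⟨e, t⟩⟩, e⟩, t⟩.

⟨⟨⟨t, ⟨e, t⟩⟩, e⟩, t⟩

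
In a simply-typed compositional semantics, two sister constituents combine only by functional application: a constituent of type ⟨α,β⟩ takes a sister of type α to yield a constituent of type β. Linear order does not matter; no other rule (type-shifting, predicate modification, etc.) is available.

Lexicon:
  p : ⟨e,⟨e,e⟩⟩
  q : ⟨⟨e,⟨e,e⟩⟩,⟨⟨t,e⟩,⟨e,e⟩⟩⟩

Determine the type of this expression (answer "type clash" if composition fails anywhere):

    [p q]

⟨⟨t,e⟩,⟨e,e⟩⟩

At [p q], q : ⟨⟨e,⟨e,e⟩⟩,⟨⟨t,e⟩,⟨e,e⟩⟩⟩ takes p : ⟨e,⟨e,e⟩⟩, giving ⟨⟨t,e⟩,⟨e,e⟩⟩.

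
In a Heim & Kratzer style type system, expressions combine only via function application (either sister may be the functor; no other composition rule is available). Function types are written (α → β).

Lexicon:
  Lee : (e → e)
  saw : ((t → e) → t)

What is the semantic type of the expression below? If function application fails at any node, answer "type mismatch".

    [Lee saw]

type mismatch

At [Lee saw]: neither (e → e) nor ((t → e) → t) can take the other as argument; the node is ill-typed.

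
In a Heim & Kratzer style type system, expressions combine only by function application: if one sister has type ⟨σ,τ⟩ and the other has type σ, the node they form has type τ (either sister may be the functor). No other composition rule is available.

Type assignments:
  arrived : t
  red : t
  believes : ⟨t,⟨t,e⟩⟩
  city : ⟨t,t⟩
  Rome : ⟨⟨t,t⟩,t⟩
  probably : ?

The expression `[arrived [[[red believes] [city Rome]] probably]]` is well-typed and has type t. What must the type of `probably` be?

[arrived [[[red believes] [city Rome]] probably]] is required to be t. arrived : t cannot yield t as functor, so [[[red believes] [city Rome]] probably] : ⟨t,t⟩.
[[[red believes] [city Rome]] probably] is required to be ⟨t,t⟩. [[red believes] [city Rome]] : e cannot yield ⟨t,t⟩ as functor, so probably : ⟨e,⟨t,t⟩⟩.

⟨e,⟨t,t⟩⟩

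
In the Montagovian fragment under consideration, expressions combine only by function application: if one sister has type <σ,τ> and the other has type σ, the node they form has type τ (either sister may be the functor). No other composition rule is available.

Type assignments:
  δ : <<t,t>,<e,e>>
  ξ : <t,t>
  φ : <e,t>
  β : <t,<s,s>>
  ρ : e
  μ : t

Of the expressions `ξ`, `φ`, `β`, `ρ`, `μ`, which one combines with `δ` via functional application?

ξ — combines: δ : <<t,t>,<e,e>> takes ξ : <t,t> as argument, giving <e,e>.
φ : <e,t> — does not combine with δ.
β : <t,<s,s>> — does not combine with δ.
ρ : e — does not combine with δ.
μ : t — does not combine with δ.

ξ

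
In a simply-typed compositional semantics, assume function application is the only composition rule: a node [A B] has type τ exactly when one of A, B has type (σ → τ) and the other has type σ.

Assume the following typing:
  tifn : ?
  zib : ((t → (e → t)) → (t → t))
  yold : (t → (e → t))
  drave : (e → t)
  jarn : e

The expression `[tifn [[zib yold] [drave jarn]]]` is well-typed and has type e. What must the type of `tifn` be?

(t → e)

[tifn [[zib yold] [drave jarn]]] must have type e. The sister [[zib yold] [drave jarn]] has type t; that is not a function onto e, so tifn must be the functor, of type (t → e).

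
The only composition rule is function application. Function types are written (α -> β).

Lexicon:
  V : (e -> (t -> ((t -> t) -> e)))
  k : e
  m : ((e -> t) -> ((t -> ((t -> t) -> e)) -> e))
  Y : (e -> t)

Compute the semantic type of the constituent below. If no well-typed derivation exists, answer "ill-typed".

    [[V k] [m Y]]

[V k] — V of type (e -> (t -> ((t -> t) -> e))) combines with k of type e: type (t -> ((t -> t) -> e)).
[m Y] — m of type ((e -> t) -> ((t -> ((t -> t) -> e)) -> e)) combines with Y of type (e -> t): type ((t -> ((t -> t) -> e)) -> e).
[[V k] [m Y]] — [m Y] of type ((t -> ((t -> t) -> e)) -> e) combines with [V k] of type (t -> ((t -> t) -> e)): type e.

e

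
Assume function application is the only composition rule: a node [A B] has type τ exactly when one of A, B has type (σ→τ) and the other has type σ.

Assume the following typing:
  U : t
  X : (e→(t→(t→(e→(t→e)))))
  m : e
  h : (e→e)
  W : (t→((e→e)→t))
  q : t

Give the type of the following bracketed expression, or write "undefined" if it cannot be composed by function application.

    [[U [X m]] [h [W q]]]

(e→(t→e))

At [X m], X : (e→(t→(t→(e→(t→e))))) takes m : e, giving (t→(t→(e→(t→e)))).
At [U [X m]], [X m] : (t→(t→(e→(t→e)))) takes U : t, giving (t→(e→(t→e))).
At [W q], W : (t→((e→e)→t)) takes q : t, giving ((e→e)→t).
At [h [W q]], [W q] : ((e→e)→t) takes h : (e→e), giving t.
At [[U [X m]] [h [W q]]], [U [X m]] : (t→(e→(t→e))) takes [h [W q]] : t, giving (e→(t→e)).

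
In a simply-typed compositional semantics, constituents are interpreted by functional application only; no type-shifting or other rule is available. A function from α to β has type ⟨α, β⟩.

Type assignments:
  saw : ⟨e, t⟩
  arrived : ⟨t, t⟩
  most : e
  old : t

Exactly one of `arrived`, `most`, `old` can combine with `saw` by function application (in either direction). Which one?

arrived : ⟨t, t⟩ — does not combine with saw.
most — combines: saw : ⟨e, t⟩ takes most : e as argument, giving t.
old : t — does not combine with saw.

most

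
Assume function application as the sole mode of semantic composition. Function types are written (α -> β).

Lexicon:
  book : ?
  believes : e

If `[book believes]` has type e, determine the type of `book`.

(e -> e)

For [book believes] to have type e with believes of type e, book must be the function: book : (e -> e).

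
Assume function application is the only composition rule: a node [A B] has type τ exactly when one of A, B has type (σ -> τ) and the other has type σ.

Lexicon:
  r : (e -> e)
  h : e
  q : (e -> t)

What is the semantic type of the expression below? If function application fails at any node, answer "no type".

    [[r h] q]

[r h]: r is (e -> e), h is e; result e.
[[r h] q]: q is (e -> t), [r h] is e; result t.

t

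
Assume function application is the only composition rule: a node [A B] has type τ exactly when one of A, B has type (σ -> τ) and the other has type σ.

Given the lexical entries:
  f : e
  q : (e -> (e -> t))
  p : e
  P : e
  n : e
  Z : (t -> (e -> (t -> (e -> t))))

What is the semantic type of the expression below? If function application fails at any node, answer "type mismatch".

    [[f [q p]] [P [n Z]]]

type mismatch

[q p]: q is (e -> (e -> t)), p is e; result (e -> t).
[f [q p]]: [q p] is (e -> t), f is e; result t.
[n Z]: e with (t -> (e -> (t -> (e -> t)))) — neither is a function whose domain matches the other; composition fails here.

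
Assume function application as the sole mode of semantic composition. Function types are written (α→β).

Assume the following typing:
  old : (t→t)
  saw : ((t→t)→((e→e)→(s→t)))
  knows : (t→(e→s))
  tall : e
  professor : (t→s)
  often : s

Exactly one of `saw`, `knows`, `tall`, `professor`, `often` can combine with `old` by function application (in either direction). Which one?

saw — combines: saw : ((t→t)→((e→e)→(s→t))) takes old : (t→t) as argument, giving ((e→e)→(s→t)).
knows : (t→(e→s)) — does not combine with old.
tall : e — does not combine with old.
professor : (t→s) — does not combine with old.
often : s — does not combine with old.

saw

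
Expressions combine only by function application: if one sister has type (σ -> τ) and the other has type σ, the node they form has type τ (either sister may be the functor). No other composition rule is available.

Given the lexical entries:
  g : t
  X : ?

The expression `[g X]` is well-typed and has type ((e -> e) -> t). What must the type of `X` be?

(t -> ((e -> e) -> t))

[g X] must have type ((e -> e) -> t). The sister g has type t; that is not a function onto ((e -> e) -> t), so X must be the functor, of type (t -> ((e -> e) -> t)).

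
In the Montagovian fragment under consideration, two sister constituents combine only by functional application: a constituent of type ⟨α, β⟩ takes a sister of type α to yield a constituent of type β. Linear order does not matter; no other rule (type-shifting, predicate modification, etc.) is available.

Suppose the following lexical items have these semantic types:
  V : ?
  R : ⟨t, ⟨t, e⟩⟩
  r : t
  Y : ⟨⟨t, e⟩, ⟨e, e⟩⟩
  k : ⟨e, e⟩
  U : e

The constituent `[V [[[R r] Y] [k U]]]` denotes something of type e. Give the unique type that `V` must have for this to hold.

At [V [[[R r] Y] [k U]]] (required: e): [[[R r] Y] [k U]] is e, which is not a function with range e; hence V is the functor — type ⟨e, e⟩.

⟨e, e⟩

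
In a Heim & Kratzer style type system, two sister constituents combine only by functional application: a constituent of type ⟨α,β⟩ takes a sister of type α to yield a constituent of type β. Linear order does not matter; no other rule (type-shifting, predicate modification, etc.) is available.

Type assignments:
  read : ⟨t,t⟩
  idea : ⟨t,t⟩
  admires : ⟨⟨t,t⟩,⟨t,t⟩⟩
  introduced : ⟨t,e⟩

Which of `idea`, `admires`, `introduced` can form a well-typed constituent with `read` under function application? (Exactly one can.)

idea : ⟨t,t⟩ — does not combine with read.
admires — combines: admires : ⟨⟨t,t⟩,⟨t,t⟩⟩ takes read : ⟨t,t⟩ as argument, giving ⟨t,t⟩.
introduced : ⟨t,e⟩ — does not combine with read.

admires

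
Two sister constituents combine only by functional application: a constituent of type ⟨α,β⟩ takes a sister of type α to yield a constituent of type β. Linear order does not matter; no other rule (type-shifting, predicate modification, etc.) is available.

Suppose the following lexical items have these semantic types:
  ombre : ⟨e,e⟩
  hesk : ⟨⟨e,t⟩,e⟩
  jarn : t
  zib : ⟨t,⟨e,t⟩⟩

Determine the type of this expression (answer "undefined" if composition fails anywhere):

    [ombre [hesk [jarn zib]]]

e

[jarn zib]: functor zib : ⟨t,⟨e,t⟩⟩, argument jarn : t; result ⟨e,t⟩.
[hesk [jarn zib]]: functor hesk : ⟨⟨e,t⟩,e⟩, argument [jarn zib] : ⟨e,t⟩; result e.
[ombre [hesk [jarn zib]]]: functor ombre : ⟨e,e⟩, argument [hesk [jarn zib]] : e; result e.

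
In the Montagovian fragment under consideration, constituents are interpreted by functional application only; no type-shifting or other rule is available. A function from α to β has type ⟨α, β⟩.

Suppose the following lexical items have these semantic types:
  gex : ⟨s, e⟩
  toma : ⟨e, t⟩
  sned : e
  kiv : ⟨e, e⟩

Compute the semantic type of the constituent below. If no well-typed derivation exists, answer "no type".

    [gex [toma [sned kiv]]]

[sned kiv]: functor kiv : ⟨e, e⟩, argument sned : e; result e.
[toma [sned kiv]]: functor toma : ⟨e, t⟩, argument [sned kiv] : e; result t.
[gex [toma [sned kiv]]]: ⟨s, e⟩ with t — neither is a function whose domain matches the other; composition fails here.

no type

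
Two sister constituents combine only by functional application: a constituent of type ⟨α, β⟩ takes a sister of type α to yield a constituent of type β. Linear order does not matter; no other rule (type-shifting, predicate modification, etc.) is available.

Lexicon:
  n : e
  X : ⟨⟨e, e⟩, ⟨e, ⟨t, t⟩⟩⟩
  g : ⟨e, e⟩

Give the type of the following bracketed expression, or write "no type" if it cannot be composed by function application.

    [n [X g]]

[X g]: X is ⟨⟨e, e⟩, ⟨e, ⟨t, t⟩⟩⟩, g is ⟨e, e⟩; result ⟨e, ⟨t, t⟩⟩.
[n [X g]]: [X g] is ⟨e, ⟨t, t⟩⟩, n is e; result ⟨t, t⟩.

⟨t, t⟩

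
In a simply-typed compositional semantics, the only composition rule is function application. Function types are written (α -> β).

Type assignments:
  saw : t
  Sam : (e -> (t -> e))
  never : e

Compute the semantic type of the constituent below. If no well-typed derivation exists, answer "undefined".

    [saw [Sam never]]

[Sam never]: Sam is (e -> (t -> e)), never is e; result (t -> e).
[saw [Sam never]]: [Sam never] is (t -> e), saw is t; result e.

e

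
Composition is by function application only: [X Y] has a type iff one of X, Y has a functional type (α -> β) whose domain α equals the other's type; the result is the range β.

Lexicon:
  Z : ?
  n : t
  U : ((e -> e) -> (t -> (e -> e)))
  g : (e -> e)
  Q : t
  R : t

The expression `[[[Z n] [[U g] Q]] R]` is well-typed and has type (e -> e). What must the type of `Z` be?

For [[[Z n] [[U g] Q]] R] to have type (e -> e) with R of type t, [[Z n] [[U g] Q]] must be the function: [[Z n] [[U g] Q]] : (t -> (e -> e)).
For [[Z n] [[U g] Q]] to have type (t -> (e -> e)) with [[U g] Q] of type (e -> e), [Z n] must be the function: [Z n] : ((e -> e) -> (t -> (e -> e))).
For [Z n] to have type ((e -> e) -> (t -> (e -> e))) with n of type t, Z must be the function: Z : (t -> ((e -> e) -> (t -> (e -> e)))).

(t -> ((e -> e) -> (t -> (e -> e))))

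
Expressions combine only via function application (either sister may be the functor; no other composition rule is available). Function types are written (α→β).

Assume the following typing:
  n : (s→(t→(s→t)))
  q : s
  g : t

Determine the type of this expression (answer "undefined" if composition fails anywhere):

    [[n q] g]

(s→t)

[n q]: n is (s→(t→(s→t))), q is s; result (t→(s→t)).
[[n q] g]: [n q] is (t→(s→t)), g is t; result (s→t).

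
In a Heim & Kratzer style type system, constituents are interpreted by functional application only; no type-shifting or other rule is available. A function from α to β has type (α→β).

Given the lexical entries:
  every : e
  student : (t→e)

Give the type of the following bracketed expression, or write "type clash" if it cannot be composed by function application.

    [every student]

type clash

[every student]: e with (t→e) — neither is a function whose domain matches the other; composition fails here.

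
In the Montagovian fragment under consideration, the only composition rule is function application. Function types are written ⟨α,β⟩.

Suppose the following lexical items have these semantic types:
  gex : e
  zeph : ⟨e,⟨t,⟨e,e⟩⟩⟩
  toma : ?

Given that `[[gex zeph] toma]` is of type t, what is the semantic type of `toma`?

⟨⟨t,⟨e,e⟩⟩,t⟩

For [[gex zeph] toma] to have type t with [gex zeph] of type ⟨t,⟨e,e⟩⟩, toma must be the function: toma : ⟨⟨t,⟨e,e⟩⟩,t⟩.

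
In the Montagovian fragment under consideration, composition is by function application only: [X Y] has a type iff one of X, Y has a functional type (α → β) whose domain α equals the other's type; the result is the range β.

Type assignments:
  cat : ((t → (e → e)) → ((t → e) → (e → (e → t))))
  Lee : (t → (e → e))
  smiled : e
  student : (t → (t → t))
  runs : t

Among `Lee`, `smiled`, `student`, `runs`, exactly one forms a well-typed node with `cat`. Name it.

Lee

Lee — combines: cat : ((t → (e → e)) → ((t → e) → (e → (e → t)))) takes Lee : (t → (e → e)) as argument, giving ((t → e) → (e → (e → t))).
smiled : e — does not combine with cat.
student : (t → (t → t)) — does not combine with cat.
runs : t — does not combine with cat.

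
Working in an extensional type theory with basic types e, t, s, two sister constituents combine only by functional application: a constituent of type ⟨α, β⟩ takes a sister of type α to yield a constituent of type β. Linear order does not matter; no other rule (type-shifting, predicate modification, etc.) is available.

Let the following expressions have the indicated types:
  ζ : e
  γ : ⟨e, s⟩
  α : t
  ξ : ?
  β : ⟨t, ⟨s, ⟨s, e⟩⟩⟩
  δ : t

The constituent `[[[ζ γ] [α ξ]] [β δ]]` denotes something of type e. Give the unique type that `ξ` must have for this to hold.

For [[[ζ γ] [α ξ]] [β δ]] to have type e with [β δ] of type ⟨s, ⟨s, e⟩⟩, [[ζ γ] [α ξ]] must be the function: [[ζ γ] [α ξ]] : ⟨⟨s, ⟨s, e⟩⟩, e⟩.
For [[ζ γ] [α ξ]] to have type ⟨⟨s, ⟨s, e⟩⟩, e⟩ with [ζ γ] of type s, [α ξ] must be the function: [α ξ] : ⟨s, ⟨⟨s, ⟨s, e⟩⟩, e⟩⟩.
For [α ξ] to have type ⟨s, ⟨⟨s, ⟨s, e⟩⟩, e⟩⟩ with α of type t, ξ must be the function: ξ : ⟨t, ⟨s, ⟨⟨s, ⟨s, e⟩⟩, e⟩⟩⟩.

⟨t, ⟨s, ⟨⟨s, ⟨s, e⟩⟩, e⟩⟩⟩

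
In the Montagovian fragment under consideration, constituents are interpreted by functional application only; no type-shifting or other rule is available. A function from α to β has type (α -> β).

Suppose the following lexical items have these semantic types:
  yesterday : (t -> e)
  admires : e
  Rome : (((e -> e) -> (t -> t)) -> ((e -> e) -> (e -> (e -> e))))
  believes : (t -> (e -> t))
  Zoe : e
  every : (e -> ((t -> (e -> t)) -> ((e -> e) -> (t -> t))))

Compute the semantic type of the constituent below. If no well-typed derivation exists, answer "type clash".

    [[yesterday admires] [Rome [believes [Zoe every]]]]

At [yesterday admires]: neither (t -> e) nor e can take the other as argument; the node is ill-typed.

type clash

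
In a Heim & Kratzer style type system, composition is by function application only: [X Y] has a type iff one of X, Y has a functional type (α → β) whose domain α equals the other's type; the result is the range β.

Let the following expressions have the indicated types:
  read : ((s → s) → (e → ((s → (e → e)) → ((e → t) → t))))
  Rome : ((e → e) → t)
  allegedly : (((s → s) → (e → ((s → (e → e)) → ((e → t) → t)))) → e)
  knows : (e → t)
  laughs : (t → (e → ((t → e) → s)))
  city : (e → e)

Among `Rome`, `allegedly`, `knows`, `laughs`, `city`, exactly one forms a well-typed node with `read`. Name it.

Rome : ((e → e) → t) — neither side's domain matches the other.
allegedly — combines: allegedly : (((s → s) → (e → ((s → (e → e)) → ((e → t) → t)))) → e) takes read : ((s → s) → (e → ((s → (e → e)) → ((e → t) → t)))) as argument, giving e.
knows : (e → t) — neither side's domain matches the other.
laughs : (t → (e → ((t → e) → s))) — neither side's domain matches the other.
city : (e → e) — neither side's domain matches the other.

allegedly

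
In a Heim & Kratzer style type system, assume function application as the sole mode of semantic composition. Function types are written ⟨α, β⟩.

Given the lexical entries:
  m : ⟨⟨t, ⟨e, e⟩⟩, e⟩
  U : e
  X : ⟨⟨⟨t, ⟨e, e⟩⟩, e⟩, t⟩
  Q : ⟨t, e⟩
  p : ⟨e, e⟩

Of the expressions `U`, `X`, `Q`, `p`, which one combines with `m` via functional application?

U : e — neither side's domain matches the other.
X — combines: X : ⟨⟨⟨t, ⟨e, e⟩⟩, e⟩, t⟩ takes m : ⟨⟨t, ⟨e, e⟩⟩, e⟩ as argument, giving t.
Q : ⟨t, e⟩ — neither side's domain matches the other.
p : ⟨e, e⟩ — neither side's domain matches the other.

X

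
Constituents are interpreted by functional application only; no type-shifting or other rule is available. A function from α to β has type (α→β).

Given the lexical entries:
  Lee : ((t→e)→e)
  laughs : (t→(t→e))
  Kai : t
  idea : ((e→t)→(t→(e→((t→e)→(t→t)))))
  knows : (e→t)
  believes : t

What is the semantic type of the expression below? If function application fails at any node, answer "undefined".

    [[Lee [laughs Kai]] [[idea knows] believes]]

((t→e)→(t→t))

[laughs Kai]: (t→(t→e)) applied to t yields (t→e).
[Lee [laughs Kai]]: ((t→e)→e) applied to (t→e) yields e.
[idea knows]: ((e→t)→(t→(e→((t→e)→(t→t))))) applied to (e→t) yields (t→(e→((t→e)→(t→t)))).
[[idea knows] believes]: (t→(e→((t→e)→(t→t)))) applied to t yields (e→((t→e)→(t→t))).
[[Lee [laughs Kai]] [[idea knows] believes]]: (e→((t→e)→(t→t))) applied to e yields ((t→e)→(t→t)).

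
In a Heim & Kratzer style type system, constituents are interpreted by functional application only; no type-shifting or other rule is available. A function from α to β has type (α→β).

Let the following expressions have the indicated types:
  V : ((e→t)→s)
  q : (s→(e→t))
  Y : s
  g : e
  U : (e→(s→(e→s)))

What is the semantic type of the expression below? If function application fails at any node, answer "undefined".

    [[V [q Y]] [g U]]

At [q Y], q : (s→(e→t)) takes Y : s, giving (e→t).
At [V [q Y]], V : ((e→t)→s) takes [q Y] : (e→t), giving s.
At [g U], U : (e→(s→(e→s))) takes g : e, giving (s→(e→s)).
At [[V [q Y]] [g U]], [g U] : (s→(e→s)) takes [V [q Y]] : s, giving (e→s).

(e→s)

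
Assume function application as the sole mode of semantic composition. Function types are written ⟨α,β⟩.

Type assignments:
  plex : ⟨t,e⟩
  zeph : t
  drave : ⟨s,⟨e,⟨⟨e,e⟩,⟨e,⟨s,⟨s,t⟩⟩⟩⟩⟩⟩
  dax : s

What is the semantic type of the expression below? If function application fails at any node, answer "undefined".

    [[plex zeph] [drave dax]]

[plex zeph]: plex is ⟨t,e⟩, zeph is t; result e.
[drave dax]: drave is ⟨s,⟨e,⟨⟨e,e⟩,⟨e,⟨s,⟨s,t⟩⟩⟩⟩⟩⟩, dax is s; result ⟨e,⟨⟨e,e⟩,⟨e,⟨s,⟨s,t⟩⟩⟩⟩⟩.
[[plex zeph] [drave dax]]: [drave dax] is ⟨e,⟨⟨e,e⟩,⟨e,⟨s,⟨s,t⟩⟩⟩⟩⟩, [plex zeph] is e; result ⟨⟨e,e⟩,⟨e,⟨s,⟨s,t⟩⟩⟩⟩.

⟨⟨e,e⟩,⟨e,⟨s,⟨s,t⟩⟩⟩⟩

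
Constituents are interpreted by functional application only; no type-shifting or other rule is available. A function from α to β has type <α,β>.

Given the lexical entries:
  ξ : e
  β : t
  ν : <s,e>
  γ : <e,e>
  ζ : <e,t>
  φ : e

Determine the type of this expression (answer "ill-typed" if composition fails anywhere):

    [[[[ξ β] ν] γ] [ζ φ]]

ill-typed

At [ξ β]: neither e nor t can take the other as argument; the node is ill-typed.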